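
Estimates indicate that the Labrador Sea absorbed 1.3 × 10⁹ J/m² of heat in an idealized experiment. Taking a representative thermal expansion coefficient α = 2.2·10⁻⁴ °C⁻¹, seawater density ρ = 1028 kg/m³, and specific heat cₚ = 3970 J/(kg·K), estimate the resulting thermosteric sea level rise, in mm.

70.1 mm of thermosteric rise

Δh = αQ/(ρcₚ) = 2.2×10⁻⁴ × 1.3×10⁹ / (1028 × 3970) ≈ 0.070078 m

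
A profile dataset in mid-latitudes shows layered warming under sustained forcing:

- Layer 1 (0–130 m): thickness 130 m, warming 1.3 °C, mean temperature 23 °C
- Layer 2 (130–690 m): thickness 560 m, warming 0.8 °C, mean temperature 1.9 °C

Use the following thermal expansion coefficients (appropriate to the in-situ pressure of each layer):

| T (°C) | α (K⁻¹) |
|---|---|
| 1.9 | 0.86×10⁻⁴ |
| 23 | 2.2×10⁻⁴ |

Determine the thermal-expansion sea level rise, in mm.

75.7 mm of thermosteric rise

Layer 1 at 23 °C → α = 2.2×10⁻⁴ K⁻¹
Layer 2 at 1.9 °C → α = 0.86×10⁻⁴ K⁻¹
0–130 m: 2.2×10⁻⁴ × 1.3 × 130 = 0.03718 m
Layer 2: 0.86×10⁻⁴ × 560 × 0.8 = 0.038528 m
Δh = 0.03718 + 0.038528 = 0.075708 m ≈ 75.7 mm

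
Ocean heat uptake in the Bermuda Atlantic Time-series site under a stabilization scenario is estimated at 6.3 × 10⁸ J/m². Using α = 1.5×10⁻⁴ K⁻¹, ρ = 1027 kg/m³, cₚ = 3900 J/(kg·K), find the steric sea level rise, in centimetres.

about 2.4 cm

Δh = αQ/(ρcₚ) = 1.5×10⁻⁴ × 6.3×10⁸ / (1027 × 3900) ≈ 0.023594 m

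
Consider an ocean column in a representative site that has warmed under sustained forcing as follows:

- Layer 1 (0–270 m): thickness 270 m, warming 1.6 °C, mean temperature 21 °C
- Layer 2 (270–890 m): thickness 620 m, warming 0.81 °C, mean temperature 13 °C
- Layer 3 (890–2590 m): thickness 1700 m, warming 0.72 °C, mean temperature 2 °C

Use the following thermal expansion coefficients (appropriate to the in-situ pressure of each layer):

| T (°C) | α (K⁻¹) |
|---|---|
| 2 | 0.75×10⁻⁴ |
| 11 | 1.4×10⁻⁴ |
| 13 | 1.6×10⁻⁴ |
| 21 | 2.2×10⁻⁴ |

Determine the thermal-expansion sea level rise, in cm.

Layer 1 at 21 °C → α = 2.2×10⁻⁴ K⁻¹
Layer 2 at 13 °C → α = 1.6×10⁻⁴ K⁻¹
Layer 3 at 2 °C → α = 0.75×10⁻⁴ K⁻¹
0–270 m: 270 × 1.6 × 2.2×10⁻⁴ = 0.09504 m
270–890 m: 620 × 0.81 × 1.6×10⁻⁴ = 0.080352 m
0.72 × 1700 × 0.75×10⁻⁴ = 0.09180 m
Δh = 0.09504 + 0.080352 + 0.09180 = 0.267192 m

26.7 cm of thermosteric rise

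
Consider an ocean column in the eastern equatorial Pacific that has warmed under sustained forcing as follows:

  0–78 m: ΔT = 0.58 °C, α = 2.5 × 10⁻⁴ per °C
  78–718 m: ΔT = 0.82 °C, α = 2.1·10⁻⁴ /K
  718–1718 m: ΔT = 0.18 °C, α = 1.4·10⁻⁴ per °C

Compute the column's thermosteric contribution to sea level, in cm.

about 14.7 cm

Layer 1: 2.5×10⁻⁴ × 0.58 × 78 = 0.01131 m
78–718 m: 2.1×10⁻⁴ × 640 × 0.82 = 0.110208 m
Layer 3: 1000 × 1.4×10⁻⁴ × 0.18 = 0.02520 m
Δh = 0.01131 + 0.110208 + 0.02520 = 0.146718 m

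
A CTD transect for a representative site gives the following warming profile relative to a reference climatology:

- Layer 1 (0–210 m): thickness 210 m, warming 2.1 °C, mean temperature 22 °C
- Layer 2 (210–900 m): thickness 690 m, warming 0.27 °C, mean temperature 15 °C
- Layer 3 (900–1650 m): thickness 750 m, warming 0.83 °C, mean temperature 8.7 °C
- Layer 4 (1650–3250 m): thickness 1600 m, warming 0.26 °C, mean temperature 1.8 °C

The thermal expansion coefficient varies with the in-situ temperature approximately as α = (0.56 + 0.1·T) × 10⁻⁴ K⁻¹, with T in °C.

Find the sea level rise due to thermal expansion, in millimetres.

280 mm

Layer 1: α = (0.56 + 0.1×22)×10⁻⁴ = 2.76×10⁻⁴ K⁻¹
Layer 2: α = (0.56 + 0.1×15)×10⁻⁴ = 2.06×10⁻⁴ K⁻¹
Layer 3: α = (0.56 + 0.1×8.7)×10⁻⁴ = 1.43×10⁻⁴ K⁻¹
Layer 4: α = (0.56 + 0.1×1.8)×10⁻⁴ = 0.74×10⁻⁴ K⁻¹
Layer 1: 210 × 2.76×10⁻⁴ × 2.1 = 0.121716 m
2.06×10⁻⁴ × 690 × 0.27 = 0.0383778 m
Layer 3: 1.43×10⁻⁴ × 0.83 × 750 = 0.0890175 m
1600 × 0.74×10⁻⁴ × 0.26 = 0.030784 m
Δh = 0.121716 + 0.0383778 + 0.0890175 + 0.030784 = 0.2798953 m ≈ 280 mm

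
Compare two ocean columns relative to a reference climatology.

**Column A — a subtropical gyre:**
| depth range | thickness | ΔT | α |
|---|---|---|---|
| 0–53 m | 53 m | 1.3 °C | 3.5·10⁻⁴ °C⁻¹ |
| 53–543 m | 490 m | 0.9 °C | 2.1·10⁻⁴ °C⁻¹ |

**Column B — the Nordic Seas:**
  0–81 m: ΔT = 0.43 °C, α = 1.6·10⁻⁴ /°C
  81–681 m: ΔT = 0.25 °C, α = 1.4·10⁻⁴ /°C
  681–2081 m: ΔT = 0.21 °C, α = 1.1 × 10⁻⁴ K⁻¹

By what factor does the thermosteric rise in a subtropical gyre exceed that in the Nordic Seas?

a factor of 1.98

A 0–53 m: 1.3 × 53 × 3.5×10⁻⁴ = 0.024115 m
A Layer 2: 2.1×10⁻⁴ × 0.9 × 490 = 0.09261 m
A total: 0.116725 m
B Layer 1: 1.6×10⁻⁴ × 81 × 0.43 = 0.0055728 m
B Layer 2: 0.25 × 600 × 1.4×10⁻⁴ = 0.02100 m
B 1.1×10⁻⁴ × 1400 × 0.21 = 0.03234 m
B total: 0.0589128 m
Ratio: 0.116725 / 0.0589128 ≈ 1.981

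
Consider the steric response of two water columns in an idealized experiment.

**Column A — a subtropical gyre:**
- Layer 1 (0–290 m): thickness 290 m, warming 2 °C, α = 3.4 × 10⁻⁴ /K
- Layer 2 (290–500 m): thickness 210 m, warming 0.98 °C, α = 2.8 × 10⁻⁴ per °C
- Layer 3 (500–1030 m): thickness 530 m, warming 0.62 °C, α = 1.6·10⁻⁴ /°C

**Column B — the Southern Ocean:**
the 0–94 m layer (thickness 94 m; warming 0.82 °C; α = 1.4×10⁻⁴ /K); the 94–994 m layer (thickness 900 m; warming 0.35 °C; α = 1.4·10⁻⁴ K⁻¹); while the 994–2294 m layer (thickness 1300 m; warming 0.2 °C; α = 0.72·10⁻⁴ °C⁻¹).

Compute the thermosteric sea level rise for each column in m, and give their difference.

A 0–290 m: 3.4×10⁻⁴ × 290 × 2 = 0.19720 m
A 0.98 × 210 × 2.8×10⁻⁴ = 0.057624 m
A Layer 3: 530 × 1.6×10⁻⁴ × 0.62 = 0.052576 m
A total: 0.30740 m
B 0–94 m: 0.82 × 1.4×10⁻⁴ × 94 = 0.0107912 m
B 0.35 × 1.4×10⁻⁴ × 900 = 0.04410 m
B 994–2294 m: 0.72×10⁻⁴ × 0.2 × 1300 = 0.01872 m
B total: 0.0736112 m
Difference: 0.30740 − 0.0736112 = 0.2337888 m

Δh_A ≈ 0.31 m, Δh_B ≈ 0.074 m; difference ≈ 0.23 m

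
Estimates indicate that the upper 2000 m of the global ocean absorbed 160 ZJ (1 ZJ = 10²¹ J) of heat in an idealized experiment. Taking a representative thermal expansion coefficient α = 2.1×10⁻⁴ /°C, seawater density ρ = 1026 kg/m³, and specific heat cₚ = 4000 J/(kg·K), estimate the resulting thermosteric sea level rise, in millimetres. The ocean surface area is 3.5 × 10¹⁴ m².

Δh = 23 mm

Per unit area: Q = 160×10²¹ / (3.5×10¹⁴) ≈ 4.571×10⁸ J/m²
Δh = αQ/(ρcₚ) = 2.1×10⁻⁴ × 4.571×10⁸ / (1026 × 4000) ≈ 0.02339 m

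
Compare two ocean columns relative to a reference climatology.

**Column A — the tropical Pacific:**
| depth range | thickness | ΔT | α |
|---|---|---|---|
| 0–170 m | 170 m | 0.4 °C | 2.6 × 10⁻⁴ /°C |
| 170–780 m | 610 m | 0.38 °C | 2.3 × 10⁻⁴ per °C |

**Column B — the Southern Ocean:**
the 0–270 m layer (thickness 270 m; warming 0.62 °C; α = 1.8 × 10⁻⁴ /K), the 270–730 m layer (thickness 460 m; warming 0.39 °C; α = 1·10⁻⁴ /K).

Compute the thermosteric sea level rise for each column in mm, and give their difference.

A 0–170 m: 170 × 2.6×10⁻⁴ × 0.4 = 0.01768 m
A 170–780 m: 2.3×10⁻⁴ × 610 × 0.38 = 0.053314 m
A total: 0.070994 m
B 0–270 m: 0.62 × 270 × 1.8×10⁻⁴ = 0.030132 m
B Layer 2: 460 × 0.39 × 1×10⁻⁴ = 0.01794 m
B total: 0.048072 m
Difference: 0.070994 − 0.048072 = 0.022922 m

A: 71 mm; B: 48 mm; difference 23 mm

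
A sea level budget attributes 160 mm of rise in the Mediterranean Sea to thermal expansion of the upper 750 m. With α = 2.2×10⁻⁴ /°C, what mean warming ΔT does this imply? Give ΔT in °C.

ΔT = Δh/(αH) = 0.16 / (2.2×10⁻⁴ × 750) ≈ 0.9697 °C

about 0.970 °C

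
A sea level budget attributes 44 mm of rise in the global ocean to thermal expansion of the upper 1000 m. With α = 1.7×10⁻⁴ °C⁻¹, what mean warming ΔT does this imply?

ΔT = Δh/(αH) = 0.044 / (1.7×10⁻⁴ × 1000) ≈ 0.2588 °C

0.259 °C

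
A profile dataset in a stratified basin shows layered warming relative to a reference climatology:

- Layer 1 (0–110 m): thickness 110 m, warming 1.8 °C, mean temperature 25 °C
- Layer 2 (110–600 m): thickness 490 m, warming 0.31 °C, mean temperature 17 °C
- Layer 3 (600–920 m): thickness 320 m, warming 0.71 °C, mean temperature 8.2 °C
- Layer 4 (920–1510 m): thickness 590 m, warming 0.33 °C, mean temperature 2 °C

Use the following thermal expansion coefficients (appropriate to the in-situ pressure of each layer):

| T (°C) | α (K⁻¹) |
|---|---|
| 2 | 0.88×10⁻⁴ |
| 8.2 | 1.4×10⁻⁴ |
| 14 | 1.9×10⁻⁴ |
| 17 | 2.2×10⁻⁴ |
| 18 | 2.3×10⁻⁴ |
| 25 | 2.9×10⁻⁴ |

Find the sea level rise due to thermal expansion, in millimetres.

140 mm

Layer 1 at 25 °C → α = 2.9×10⁻⁴ K⁻¹
Layer 2 at 17 °C → α = 2.2×10⁻⁴ K⁻¹
Layer 3 at 8.2 °C → α = 1.4×10⁻⁴ K⁻¹
Layer 4 at 2 °C → α = 0.88×10⁻⁴ K⁻¹
Layer 1: 2.9×10⁻⁴ × 1.8 × 110 = 0.05742 m
2.2×10⁻⁴ × 0.31 × 490 = 0.033418 m
320 × 0.71 × 1.4×10⁻⁴ = 0.031808 m
920–1510 m: 0.88×10⁻⁴ × 590 × 0.33 = 0.0171336 m
Δh = 0.05742 + 0.033418 + 0.031808 + 0.0171336 = 0.1397796 m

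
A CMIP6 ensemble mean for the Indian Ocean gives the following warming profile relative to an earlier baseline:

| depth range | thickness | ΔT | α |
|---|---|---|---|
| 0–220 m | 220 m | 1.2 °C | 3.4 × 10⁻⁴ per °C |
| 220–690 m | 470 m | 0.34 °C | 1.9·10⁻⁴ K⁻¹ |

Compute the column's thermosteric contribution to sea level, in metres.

0–220 m: 220 × 3.4×10⁻⁴ × 1.2 = 0.08976 m
1.9×10⁻⁴ × 470 × 0.34 = 0.030362 m
Δh = 0.08976 + 0.030362 = 0.120122 m

Δh ≈ 0.120 m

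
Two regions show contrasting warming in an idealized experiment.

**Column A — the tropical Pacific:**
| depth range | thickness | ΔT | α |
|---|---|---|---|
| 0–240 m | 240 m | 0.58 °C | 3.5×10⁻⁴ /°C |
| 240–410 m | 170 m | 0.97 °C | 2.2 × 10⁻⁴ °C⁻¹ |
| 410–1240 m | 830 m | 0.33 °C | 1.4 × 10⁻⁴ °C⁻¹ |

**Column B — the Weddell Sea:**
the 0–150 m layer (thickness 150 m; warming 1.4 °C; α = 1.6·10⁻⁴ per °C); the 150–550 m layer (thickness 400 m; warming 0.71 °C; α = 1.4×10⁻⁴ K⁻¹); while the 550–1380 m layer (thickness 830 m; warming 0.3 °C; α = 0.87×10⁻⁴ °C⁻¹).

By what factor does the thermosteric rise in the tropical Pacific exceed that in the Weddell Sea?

A Layer 1: 3.5×10⁻⁴ × 240 × 0.58 = 0.04872 m
A 2.2×10⁻⁴ × 170 × 0.97 = 0.036278 m
A 830 × 0.33 × 1.4×10⁻⁴ = 0.038346 m
A total: 0.123344 m
B 150 × 1.4 × 1.6×10⁻⁴ = 0.03360 m
B 150–550 m: 0.71 × 1.4×10⁻⁴ × 400 = 0.03976 m
B 830 × 0.87×10⁻⁴ × 0.3 = 0.021663 m
B total: 0.095023 m
Ratio: 0.123344 / 0.095023 ≈ 1.298

≈ 1.30×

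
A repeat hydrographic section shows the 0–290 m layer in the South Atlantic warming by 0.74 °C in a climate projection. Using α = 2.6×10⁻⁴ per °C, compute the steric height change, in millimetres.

Δh = αΔT·H = 2.6×10⁻⁴ × 0.74 × 290 = 0.055796 m

56 mm of thermosteric rise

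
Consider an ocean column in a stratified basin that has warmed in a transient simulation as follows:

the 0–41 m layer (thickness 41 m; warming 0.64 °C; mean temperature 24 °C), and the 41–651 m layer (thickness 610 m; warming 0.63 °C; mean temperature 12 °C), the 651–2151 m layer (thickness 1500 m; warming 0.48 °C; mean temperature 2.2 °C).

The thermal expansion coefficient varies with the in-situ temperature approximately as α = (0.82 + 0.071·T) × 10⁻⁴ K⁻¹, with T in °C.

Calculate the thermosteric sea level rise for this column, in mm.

Δh = 141 mm

Layer 1: α = (0.82 + 0.071×24)×10⁻⁴ = 2.524×10⁻⁴ K⁻¹
Layer 2: α = (0.82 + 0.071×12)×10⁻⁴ = 1.672×10⁻⁴ K⁻¹
Layer 3: α = (0.82 + 0.071×2.2)×10⁻⁴ = 0.9762×10⁻⁴ K⁻¹
0–41 m: 2.524×10⁻⁴ × 0.64 × 41 = 0.006622976 m
610 × 1.672×10⁻⁴ × 0.63 = 0.06425496 m
0.48 × 0.9762×10⁻⁴ × 1500 = 0.0702864 m
Δh = 0.006622976 + 0.06425496 + 0.0702864 = 0.141164336 m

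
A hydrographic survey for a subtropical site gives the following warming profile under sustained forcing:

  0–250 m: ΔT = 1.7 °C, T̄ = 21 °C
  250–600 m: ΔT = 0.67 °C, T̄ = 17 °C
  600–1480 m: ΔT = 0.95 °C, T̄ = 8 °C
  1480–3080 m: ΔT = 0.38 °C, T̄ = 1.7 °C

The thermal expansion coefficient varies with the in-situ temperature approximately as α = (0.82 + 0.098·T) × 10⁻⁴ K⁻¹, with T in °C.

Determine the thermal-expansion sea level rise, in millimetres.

Layer 1: α = (0.82 + 0.098×21)×10⁻⁴ = 2.878×10⁻⁴ K⁻¹
Layer 2: α = (0.82 + 0.098×17)×10⁻⁴ = 2.486×10⁻⁴ K⁻¹
Layer 3: α = (0.82 + 0.098×8)×10⁻⁴ = 1.604×10⁻⁴ K⁻¹
Layer 4: α = (0.82 + 0.098×1.7)×10⁻⁴ = 0.9866×10⁻⁴ K⁻¹
0–250 m: 1.7 × 2.878×10⁻⁴ × 250 = 0.122315 m
Layer 2: 0.67 × 350 × 2.486×10⁻⁴ = 0.0582967 m
1.604×10⁻⁴ × 880 × 0.95 = 0.1340944 m
0.9866×10⁻⁴ × 1600 × 0.38 = 0.05998528 m
Δh = 0.122315 + 0.0582967 + 0.1340944 + 0.05998528 = 0.37469138 m

about 370 mm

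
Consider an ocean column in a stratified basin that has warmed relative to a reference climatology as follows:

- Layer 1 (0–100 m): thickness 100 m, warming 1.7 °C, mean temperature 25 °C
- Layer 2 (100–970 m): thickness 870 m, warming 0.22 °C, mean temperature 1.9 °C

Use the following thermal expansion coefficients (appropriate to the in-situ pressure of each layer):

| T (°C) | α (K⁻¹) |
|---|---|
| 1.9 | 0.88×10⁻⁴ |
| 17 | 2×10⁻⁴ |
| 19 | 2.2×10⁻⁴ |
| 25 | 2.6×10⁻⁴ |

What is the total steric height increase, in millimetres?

Layer 1 at 25 °C → α = 2.6×10⁻⁴ K⁻¹
Layer 2 at 1.9 °C → α = 0.88×10⁻⁴ K⁻¹
Layer 1: 100 × 1.7 × 2.6×10⁻⁴ = 0.04420 m
100–970 m: 0.22 × 0.88×10⁻⁴ × 870 = 0.0168432 m
Δh = 0.04420 + 0.0168432 = 0.0610432 m

about 61.0 mm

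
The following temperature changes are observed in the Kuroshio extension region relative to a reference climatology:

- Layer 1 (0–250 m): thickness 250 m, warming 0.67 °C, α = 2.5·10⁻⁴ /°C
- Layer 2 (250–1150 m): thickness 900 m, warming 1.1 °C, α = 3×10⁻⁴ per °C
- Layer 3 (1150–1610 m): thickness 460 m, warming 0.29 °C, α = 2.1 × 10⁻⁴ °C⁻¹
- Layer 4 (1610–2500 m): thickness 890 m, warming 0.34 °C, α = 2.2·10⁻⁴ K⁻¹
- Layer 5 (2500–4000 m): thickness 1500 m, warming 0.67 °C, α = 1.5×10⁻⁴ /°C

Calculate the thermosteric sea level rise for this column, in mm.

0.67 × 250 × 2.5×10⁻⁴ = 0.041875 m
Layer 2: 1.1 × 3×10⁻⁴ × 900 = 0.29700 m
460 × 2.1×10⁻⁴ × 0.29 = 0.028014 m
2.2×10⁻⁴ × 890 × 0.34 = 0.066572 m
2500–4000 m: 1500 × 0.67 × 1.5×10⁻⁴ = 0.15075 m
Δh = 0.041875 + 0.29700 + 0.028014 + 0.066572 + 0.15075 = 0.584211 m

about 584 mm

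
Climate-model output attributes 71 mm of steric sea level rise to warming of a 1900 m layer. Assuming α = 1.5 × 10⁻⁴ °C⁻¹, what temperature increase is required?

ΔT = Δh/(αH) = 0.071 / (1.5×10⁻⁴ × 1900) ≈ 0.2491 K

0.25 K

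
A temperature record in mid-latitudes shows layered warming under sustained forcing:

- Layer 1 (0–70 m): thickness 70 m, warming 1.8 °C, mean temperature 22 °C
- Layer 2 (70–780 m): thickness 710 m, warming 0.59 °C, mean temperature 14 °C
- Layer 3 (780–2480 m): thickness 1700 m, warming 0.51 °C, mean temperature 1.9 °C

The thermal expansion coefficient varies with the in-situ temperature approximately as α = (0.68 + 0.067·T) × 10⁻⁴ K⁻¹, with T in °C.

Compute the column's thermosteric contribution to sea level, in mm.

Layer 1: α = (0.68 + 0.067×22)×10⁻⁴ = 2.154×10⁻⁴ K⁻¹
Layer 2: α = (0.68 + 0.067×14)×10⁻⁴ = 1.618×10⁻⁴ K⁻¹
Layer 3: α = (0.68 + 0.067×1.9)×10⁻⁴ = 0.8073×10⁻⁴ K⁻¹
0–70 m: 1.8 × 2.154×10⁻⁴ × 70 = 0.0271404 m
1.618×10⁻⁴ × 710 × 0.59 = 0.06777802 m
780–2480 m: 1700 × 0.8073×10⁻⁴ × 0.51 = 0.06999291 m
Δh = 0.0271404 + 0.06777802 + 0.06999291 = 0.16491133 m

Δh = 165 mm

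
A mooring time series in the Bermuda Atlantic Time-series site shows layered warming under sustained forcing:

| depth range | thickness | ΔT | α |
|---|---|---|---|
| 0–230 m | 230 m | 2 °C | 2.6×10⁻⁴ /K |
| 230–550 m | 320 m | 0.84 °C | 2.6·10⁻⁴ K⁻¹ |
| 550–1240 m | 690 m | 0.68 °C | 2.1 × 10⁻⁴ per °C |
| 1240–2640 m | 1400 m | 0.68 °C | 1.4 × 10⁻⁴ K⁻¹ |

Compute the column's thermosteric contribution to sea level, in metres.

230 × 2.6×10⁻⁴ × 2 = 0.11960 m
Layer 2: 2.6×10⁻⁴ × 0.84 × 320 = 0.069888 m
690 × 0.68 × 2.1×10⁻⁴ = 0.098532 m
1240–2640 m: 1.4×10⁻⁴ × 0.68 × 1400 = 0.13328 m
Δh = 0.11960 + 0.069888 + 0.098532 + 0.13328 = 0.42130 m ≈ 0.421 m

0.421 m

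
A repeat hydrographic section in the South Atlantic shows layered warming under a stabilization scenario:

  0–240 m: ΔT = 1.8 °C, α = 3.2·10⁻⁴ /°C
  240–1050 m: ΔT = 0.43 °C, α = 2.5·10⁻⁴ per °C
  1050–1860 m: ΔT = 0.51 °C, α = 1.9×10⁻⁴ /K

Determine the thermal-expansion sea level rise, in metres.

0.304 m

Layer 1: 1.8 × 3.2×10⁻⁴ × 240 = 0.13824 m
240–1050 m: 0.43 × 810 × 2.5×10⁻⁴ = 0.087075 m
Layer 3: 1.9×10⁻⁴ × 0.51 × 810 = 0.078489 m
Δh = 0.13824 + 0.087075 + 0.078489 = 0.303804 m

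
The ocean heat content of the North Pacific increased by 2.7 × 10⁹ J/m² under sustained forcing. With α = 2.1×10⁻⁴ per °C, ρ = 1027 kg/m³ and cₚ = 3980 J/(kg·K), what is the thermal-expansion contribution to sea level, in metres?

Δh = αQ/(ρcₚ) = 2.1×10⁻⁴ × 2.7×10⁹ / (1027 × 3980) ≈ 0.13872 m

Δh ≈ 0.14 m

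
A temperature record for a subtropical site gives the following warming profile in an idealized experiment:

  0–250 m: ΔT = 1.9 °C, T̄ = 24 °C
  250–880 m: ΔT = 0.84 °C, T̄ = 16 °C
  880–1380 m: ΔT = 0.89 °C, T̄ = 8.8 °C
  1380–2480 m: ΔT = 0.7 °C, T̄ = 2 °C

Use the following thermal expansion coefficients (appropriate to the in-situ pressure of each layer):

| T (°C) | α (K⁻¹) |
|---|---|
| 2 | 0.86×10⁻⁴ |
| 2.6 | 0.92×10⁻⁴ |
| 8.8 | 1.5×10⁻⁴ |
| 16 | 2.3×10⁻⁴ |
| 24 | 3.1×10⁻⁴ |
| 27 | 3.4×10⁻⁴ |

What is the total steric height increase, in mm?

about 400 mm

Layer 1 at 24 °C → α = 3.1×10⁻⁴ K⁻¹
Layer 2 at 16 °C → α = 2.3×10⁻⁴ K⁻¹
Layer 3 at 8.8 °C → α = 1.5×10⁻⁴ K⁻¹
Layer 4 at 2 °C → α = 0.86×10⁻⁴ K⁻¹
250 × 3.1×10⁻⁴ × 1.9 = 0.14725 m
0.84 × 2.3×10⁻⁴ × 630 = 0.121716 m
1.5×10⁻⁴ × 0.89 × 500 = 0.06675 m
1380–2480 m: 0.86×10⁻⁴ × 0.7 × 1100 = 0.06622 m
Δh = 0.14725 + 0.121716 + 0.06675 + 0.06622 = 0.401936 m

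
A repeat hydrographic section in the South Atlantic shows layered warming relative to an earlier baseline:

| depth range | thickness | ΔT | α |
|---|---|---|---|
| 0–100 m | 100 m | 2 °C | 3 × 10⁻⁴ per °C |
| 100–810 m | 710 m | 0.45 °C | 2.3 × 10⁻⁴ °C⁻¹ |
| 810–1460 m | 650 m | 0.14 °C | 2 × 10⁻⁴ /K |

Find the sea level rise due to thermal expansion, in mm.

150 mm of thermosteric rise

0–100 m: 100 × 2 × 3×10⁻⁴ = 0.06000 m
2.3×10⁻⁴ × 0.45 × 710 = 0.073485 m
810–1460 m: 0.14 × 2×10⁻⁴ × 650 = 0.01820 m
Δh = 0.06000 + 0.073485 + 0.01820 = 0.151685 m ≈ 150 mm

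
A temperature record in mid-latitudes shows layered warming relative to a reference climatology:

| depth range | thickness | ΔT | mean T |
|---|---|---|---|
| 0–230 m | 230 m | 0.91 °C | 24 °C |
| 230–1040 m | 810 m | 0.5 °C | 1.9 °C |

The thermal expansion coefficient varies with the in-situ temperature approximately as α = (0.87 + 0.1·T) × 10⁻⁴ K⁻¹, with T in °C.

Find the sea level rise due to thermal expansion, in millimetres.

about 111 mm

Layer 1: α = (0.87 + 0.1×24)×10⁻⁴ = 3.27×10⁻⁴ K⁻¹
Layer 2: α = (0.87 + 0.1×1.9)×10⁻⁴ = 1.06×10⁻⁴ K⁻¹
Layer 1: 230 × 0.91 × 3.27×10⁻⁴ = 0.0684411 m
Layer 2: 1.06×10⁻⁴ × 810 × 0.5 = 0.04293 m
Δh = 0.0684411 + 0.04293 = 0.1113711 m ≈ 111 mm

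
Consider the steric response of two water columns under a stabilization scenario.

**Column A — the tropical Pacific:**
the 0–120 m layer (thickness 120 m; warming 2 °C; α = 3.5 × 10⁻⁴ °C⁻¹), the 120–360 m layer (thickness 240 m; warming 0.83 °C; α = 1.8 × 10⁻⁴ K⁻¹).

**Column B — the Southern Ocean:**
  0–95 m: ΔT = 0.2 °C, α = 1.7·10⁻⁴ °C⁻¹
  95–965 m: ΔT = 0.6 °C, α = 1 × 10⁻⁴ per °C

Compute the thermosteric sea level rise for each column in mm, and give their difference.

A 0–120 m: 3.5×10⁻⁴ × 120 × 2 = 0.08400 m
A 1.8×10⁻⁴ × 0.83 × 240 = 0.035856 m
A total: 0.119856 m
B 95 × 0.2 × 1.7×10⁻⁴ = 0.00323 m
B Layer 2: 0.6 × 1×10⁻⁴ × 870 = 0.05220 m
B total: 0.05543 m
Difference: 0.119856 − 0.05543 = 0.064426 m

Δh_A ≈ 120 mm, Δh_B ≈ 55 mm; difference ≈ 64 mm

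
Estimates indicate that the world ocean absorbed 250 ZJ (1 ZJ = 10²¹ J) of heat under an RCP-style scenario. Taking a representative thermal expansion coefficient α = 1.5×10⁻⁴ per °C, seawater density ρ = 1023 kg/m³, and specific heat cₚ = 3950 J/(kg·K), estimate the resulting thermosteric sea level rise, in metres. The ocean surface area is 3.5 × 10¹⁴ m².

about 0.0265 m

Per unit area: Q = 250×10²¹ / (3.5×10¹⁴) ≈ 7.143×10⁸ J/m²
Δh = αQ/(ρcₚ) = 1.5×10⁻⁴ × 7.143×10⁸ / (1023 × 3950) ≈ 0.026515 m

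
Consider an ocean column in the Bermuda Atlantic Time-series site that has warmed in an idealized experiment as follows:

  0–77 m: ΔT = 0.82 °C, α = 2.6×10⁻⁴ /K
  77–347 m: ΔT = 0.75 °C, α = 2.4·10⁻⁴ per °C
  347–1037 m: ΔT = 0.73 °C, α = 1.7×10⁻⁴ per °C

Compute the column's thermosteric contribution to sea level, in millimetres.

Layer 1: 0.82 × 2.6×10⁻⁴ × 77 = 0.0164164 m
Layer 2: 2.4×10⁻⁴ × 0.75 × 270 = 0.04860 m
347–1037 m: 1.7×10⁻⁴ × 0.73 × 690 = 0.085629 m
Δh = 0.0164164 + 0.04860 + 0.085629 = 0.1506454 m

Δh ≈ 151 mm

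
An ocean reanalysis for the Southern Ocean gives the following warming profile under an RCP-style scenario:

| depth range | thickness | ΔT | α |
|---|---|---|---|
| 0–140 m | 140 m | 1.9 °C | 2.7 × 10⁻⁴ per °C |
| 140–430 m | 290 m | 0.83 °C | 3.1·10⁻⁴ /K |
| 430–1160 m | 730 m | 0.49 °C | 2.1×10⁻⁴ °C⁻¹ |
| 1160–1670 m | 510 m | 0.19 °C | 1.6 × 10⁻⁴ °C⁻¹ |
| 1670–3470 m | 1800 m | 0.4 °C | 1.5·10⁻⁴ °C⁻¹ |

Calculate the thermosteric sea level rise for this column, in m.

1.9 × 140 × 2.7×10⁻⁴ = 0.07182 m
0.83 × 3.1×10⁻⁴ × 290 = 0.074617 m
430–1160 m: 730 × 2.1×10⁻⁴ × 0.49 = 0.075117 m
1.6×10⁻⁴ × 510 × 0.19 = 0.015504 m
1670–3470 m: 1800 × 1.5×10⁻⁴ × 0.4 = 0.10800 m
Δh = 0.07182 + 0.074617 + 0.075117 + 0.015504 + 0.10800 = 0.345058 m

about 0.345 m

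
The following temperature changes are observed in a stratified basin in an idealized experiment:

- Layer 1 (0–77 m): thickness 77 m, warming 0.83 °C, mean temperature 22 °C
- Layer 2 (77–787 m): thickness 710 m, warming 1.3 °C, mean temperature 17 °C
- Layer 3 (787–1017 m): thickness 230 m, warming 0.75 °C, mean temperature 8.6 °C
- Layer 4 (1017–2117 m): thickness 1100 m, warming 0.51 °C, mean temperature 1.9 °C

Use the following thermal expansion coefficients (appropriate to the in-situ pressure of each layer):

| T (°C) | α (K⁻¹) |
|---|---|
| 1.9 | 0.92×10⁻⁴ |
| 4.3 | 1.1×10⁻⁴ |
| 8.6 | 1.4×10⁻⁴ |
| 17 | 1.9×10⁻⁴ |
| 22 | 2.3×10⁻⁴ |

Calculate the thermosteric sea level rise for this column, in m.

about 0.266 m

Layer 1 at 22 °C → α = 2.3×10⁻⁴ K⁻¹
Layer 2 at 17 °C → α = 1.9×10⁻⁴ K⁻¹
Layer 3 at 8.6 °C → α = 1.4×10⁻⁴ K⁻¹
Layer 4 at 1.9 °C → α = 0.92×10⁻⁴ K⁻¹
Layer 1: 0.83 × 77 × 2.3×10⁻⁴ = 0.0146993 m
Layer 2: 1.9×10⁻⁴ × 1.3 × 710 = 0.17537 m
Layer 3: 1.4×10⁻⁴ × 0.75 × 230 = 0.02415 m
1100 × 0.51 × 0.92×10⁻⁴ = 0.051612 m
Δh = 0.0146993 + 0.17537 + 0.02415 + 0.051612 = 0.2658313 m ≈ 0.266 m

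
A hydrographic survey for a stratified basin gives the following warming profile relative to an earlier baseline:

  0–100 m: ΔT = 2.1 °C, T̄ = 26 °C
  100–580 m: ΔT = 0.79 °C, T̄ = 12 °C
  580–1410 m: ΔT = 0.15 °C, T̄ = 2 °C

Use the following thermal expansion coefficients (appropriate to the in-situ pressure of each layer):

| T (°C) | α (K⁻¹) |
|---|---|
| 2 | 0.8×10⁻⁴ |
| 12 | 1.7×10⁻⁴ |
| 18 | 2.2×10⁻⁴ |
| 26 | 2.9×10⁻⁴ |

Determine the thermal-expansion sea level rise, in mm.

about 135 mm

Layer 1 at 26 °C → α = 2.9×10⁻⁴ K⁻¹
Layer 2 at 12 °C → α = 1.7×10⁻⁴ K⁻¹
Layer 3 at 2 °C → α = 0.8×10⁻⁴ K⁻¹
Layer 1: 2.1 × 2.9×10⁻⁴ × 100 = 0.06090 m
480 × 0.79 × 1.7×10⁻⁴ = 0.064464 m
Layer 3: 0.15 × 0.8×10⁻⁴ × 830 = 0.00996 m
Δh = 0.06090 + 0.064464 + 0.00996 = 0.135324 m ≈ 135 mm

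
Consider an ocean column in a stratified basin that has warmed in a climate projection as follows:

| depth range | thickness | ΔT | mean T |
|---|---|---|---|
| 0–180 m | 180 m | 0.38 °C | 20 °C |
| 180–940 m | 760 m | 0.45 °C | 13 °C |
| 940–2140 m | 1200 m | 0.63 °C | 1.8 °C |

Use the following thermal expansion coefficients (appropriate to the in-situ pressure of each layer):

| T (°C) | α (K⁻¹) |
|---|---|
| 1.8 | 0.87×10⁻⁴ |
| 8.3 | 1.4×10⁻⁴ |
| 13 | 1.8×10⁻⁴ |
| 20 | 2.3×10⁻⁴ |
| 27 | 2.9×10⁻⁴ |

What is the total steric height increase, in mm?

Δh ≈ 140 mm

Layer 1 at 20 °C → α = 2.3×10⁻⁴ K⁻¹
Layer 2 at 13 °C → α = 1.8×10⁻⁴ K⁻¹
Layer 3 at 1.8 °C → α = 0.87×10⁻⁴ K⁻¹
180 × 2.3×10⁻⁴ × 0.38 = 0.015732 m
0.45 × 1.8×10⁻⁴ × 760 = 0.06156 m
940–2140 m: 0.63 × 1200 × 0.87×10⁻⁴ = 0.065772 m
Δh = 0.015732 + 0.06156 + 0.065772 = 0.143064 m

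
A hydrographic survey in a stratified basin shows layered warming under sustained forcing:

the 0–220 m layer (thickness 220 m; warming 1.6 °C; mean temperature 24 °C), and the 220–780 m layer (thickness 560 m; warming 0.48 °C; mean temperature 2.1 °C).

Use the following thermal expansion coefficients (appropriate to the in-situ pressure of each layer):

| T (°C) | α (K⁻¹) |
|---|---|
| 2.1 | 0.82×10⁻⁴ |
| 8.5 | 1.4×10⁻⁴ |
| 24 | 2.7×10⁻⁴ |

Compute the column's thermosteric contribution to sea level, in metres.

0.12 m of thermosteric rise

Layer 1 at 24 °C → α = 2.7×10⁻⁴ K⁻¹
Layer 2 at 2.1 °C → α = 0.82×10⁻⁴ K⁻¹
0–220 m: 220 × 1.6 × 2.7×10⁻⁴ = 0.09504 m
0.48 × 0.82×10⁻⁴ × 560 = 0.0220416 m
Δh = 0.09504 + 0.0220416 = 0.1170816 m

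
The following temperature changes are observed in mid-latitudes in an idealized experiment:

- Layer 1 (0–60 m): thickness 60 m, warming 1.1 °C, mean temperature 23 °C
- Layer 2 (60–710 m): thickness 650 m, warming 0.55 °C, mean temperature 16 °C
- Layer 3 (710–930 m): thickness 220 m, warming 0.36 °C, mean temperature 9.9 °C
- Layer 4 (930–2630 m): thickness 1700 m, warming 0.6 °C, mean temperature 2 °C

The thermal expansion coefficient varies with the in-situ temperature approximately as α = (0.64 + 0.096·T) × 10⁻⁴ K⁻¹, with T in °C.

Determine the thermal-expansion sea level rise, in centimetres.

19.4 cm

Layer 1: α = (0.64 + 0.096×23)×10⁻⁴ = 2.848×10⁻⁴ K⁻¹
Layer 2: α = (0.64 + 0.096×16)×10⁻⁴ = 2.176×10⁻⁴ K⁻¹
Layer 3: α = (0.64 + 0.096×9.9)×10⁻⁴ = 1.5904×10⁻⁴ K⁻¹
Layer 4: α = (0.64 + 0.096×2)×10⁻⁴ = 0.832×10⁻⁴ K⁻¹
0–60 m: 1.1 × 2.848×10⁻⁴ × 60 = 0.0187968 m
60–710 m: 2.176×10⁻⁴ × 0.55 × 650 = 0.077792 m
220 × 1.5904×10⁻⁴ × 0.36 = 0.012595968 m
930–2630 m: 1700 × 0.6 × 0.832×10⁻⁴ = 0.084864 m
Δh = 0.0187968 + 0.077792 + 0.012595968 + 0.084864 = 0.194048768 m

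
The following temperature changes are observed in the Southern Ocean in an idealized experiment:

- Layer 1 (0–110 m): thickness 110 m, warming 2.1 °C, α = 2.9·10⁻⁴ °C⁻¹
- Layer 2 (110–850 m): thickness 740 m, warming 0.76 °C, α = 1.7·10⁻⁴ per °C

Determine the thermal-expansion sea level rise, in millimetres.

0–110 m: 2.9×10⁻⁴ × 2.1 × 110 = 0.06699 m
0.76 × 1.7×10⁻⁴ × 740 = 0.095608 m
Δh = 0.06699 + 0.095608 = 0.162598 m ≈ 163 mm

Δh ≈ 163 mm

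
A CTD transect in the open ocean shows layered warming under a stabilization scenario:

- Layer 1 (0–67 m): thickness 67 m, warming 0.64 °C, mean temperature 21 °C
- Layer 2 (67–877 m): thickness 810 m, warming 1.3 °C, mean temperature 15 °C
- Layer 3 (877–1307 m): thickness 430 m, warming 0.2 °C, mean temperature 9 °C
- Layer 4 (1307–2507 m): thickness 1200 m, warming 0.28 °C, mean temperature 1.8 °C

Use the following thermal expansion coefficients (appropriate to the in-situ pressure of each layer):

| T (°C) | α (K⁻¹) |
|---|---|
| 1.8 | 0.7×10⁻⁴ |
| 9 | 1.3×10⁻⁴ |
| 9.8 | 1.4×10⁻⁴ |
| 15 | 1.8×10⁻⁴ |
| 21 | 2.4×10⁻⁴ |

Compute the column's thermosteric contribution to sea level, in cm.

Layer 1 at 21 °C → α = 2.4×10⁻⁴ K⁻¹
Layer 2 at 15 °C → α = 1.8×10⁻⁴ K⁻¹
Layer 3 at 9 °C → α = 1.3×10⁻⁴ K⁻¹
Layer 4 at 1.8 °C → α = 0.7×10⁻⁴ K⁻¹
Layer 1: 2.4×10⁻⁴ × 0.64 × 67 = 0.0102912 m
1.3 × 810 × 1.8×10⁻⁴ = 0.18954 m
Layer 3: 430 × 0.2 × 1.3×10⁻⁴ = 0.01118 m
0.7×10⁻⁴ × 1200 × 0.28 = 0.02352 m
Δh = 0.0102912 + 0.18954 + 0.01118 + 0.02352 = 0.2345312 m ≈ 23 cm

23 cm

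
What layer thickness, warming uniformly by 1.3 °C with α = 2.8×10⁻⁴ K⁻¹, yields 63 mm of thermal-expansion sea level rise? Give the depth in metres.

H ≈ 173 m

H = Δh/(αΔT) = 0.063 / (2.8×10⁻⁴ × 1.3) ≈ 173.1 m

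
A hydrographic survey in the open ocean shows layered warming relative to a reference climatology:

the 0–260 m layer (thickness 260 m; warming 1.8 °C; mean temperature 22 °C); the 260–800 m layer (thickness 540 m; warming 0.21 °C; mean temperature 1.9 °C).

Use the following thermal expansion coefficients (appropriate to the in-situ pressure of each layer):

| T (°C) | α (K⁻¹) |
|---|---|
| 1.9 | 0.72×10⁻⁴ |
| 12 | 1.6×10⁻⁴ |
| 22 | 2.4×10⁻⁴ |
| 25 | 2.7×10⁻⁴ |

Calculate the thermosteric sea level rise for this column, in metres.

Layer 1 at 22 °C → α = 2.4×10⁻⁴ K⁻¹
Layer 2 at 1.9 °C → α = 0.72×10⁻⁴ K⁻¹
Layer 1: 2.4×10⁻⁴ × 1.8 × 260 = 0.11232 m
260–800 m: 0.72×10⁻⁴ × 0.21 × 540 = 0.0081648 m
Δh = 0.11232 + 0.0081648 = 0.1204848 m ≈ 0.120 m

Δh = 0.120 m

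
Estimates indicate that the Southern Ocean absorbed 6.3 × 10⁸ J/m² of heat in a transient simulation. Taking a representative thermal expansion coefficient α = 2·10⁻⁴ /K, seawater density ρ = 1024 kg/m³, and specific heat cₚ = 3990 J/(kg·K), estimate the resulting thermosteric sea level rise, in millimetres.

Δh = 31 mm

Δh = αQ/(ρcₚ) = 2×10⁻⁴ × 6.3×10⁸ / (1024 × 3990) ≈ 0.030839 m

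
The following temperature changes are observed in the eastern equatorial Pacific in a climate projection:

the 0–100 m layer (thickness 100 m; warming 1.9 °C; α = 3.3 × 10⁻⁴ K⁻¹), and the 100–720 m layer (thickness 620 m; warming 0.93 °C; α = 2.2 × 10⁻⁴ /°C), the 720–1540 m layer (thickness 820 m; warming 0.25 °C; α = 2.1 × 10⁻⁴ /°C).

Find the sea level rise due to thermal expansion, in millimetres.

Δh = 233 mm

100 × 1.9 × 3.3×10⁻⁴ = 0.06270 m
Layer 2: 0.93 × 2.2×10⁻⁴ × 620 = 0.126852 m
720–1540 m: 2.1×10⁻⁴ × 820 × 0.25 = 0.04305 m
Δh = 0.06270 + 0.126852 + 0.04305 = 0.232602 m ≈ 233 mm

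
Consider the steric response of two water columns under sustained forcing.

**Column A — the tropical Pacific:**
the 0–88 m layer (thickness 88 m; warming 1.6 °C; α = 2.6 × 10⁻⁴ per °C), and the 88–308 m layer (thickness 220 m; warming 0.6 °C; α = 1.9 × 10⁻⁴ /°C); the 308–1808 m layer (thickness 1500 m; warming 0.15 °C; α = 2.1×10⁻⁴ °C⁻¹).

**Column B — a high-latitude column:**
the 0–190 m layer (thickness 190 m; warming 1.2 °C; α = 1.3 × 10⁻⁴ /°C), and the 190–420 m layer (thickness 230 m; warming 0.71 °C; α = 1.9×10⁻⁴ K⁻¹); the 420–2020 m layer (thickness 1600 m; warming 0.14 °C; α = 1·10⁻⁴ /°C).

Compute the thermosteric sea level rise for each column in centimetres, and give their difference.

A Layer 1: 2.6×10⁻⁴ × 1.6 × 88 = 0.036608 m
A Layer 2: 0.6 × 1.9×10⁻⁴ × 220 = 0.02508 m
A Layer 3: 1500 × 2.1×10⁻⁴ × 0.15 = 0.04725 m
A total: 0.108938 m
B Layer 1: 190 × 1.3×10⁻⁴ × 1.2 = 0.02964 m
B 1.9×10⁻⁴ × 230 × 0.71 = 0.031027 m
B Layer 3: 1×10⁻⁴ × 1600 × 0.14 = 0.02240 m
B total: 0.083067 m
Difference: 0.108938 − 0.083067 = 0.025871 m

A: 11 cm; B: 8.3 cm; difference 2.6 cm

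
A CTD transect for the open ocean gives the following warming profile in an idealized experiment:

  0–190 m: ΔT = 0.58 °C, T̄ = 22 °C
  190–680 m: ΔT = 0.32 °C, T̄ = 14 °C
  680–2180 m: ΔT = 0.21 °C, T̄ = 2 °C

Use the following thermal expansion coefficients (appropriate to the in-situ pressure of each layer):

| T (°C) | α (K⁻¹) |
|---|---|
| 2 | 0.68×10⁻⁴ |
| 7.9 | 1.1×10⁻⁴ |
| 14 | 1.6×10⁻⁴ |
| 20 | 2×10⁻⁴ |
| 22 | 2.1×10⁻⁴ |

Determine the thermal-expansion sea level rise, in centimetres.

Layer 1 at 22 °C → α = 2.1×10⁻⁴ K⁻¹
Layer 2 at 14 °C → α = 1.6×10⁻⁴ K⁻¹
Layer 3 at 2 °C → α = 0.68×10⁻⁴ K⁻¹
0.58 × 190 × 2.1×10⁻⁴ = 0.023142 m
190–680 m: 0.32 × 1.6×10⁻⁴ × 490 = 0.025088 m
Layer 3: 1500 × 0.21 × 0.68×10⁻⁴ = 0.02142 m
Δh = 0.023142 + 0.025088 + 0.02142 = 0.06965 m

7.0 cm of thermosteric rise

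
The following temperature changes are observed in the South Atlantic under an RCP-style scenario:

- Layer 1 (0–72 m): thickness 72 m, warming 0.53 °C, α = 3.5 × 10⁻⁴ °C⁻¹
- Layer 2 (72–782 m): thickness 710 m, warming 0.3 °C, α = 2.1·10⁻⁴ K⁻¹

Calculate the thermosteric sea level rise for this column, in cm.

Δh = 5.81 cm

3.5×10⁻⁴ × 72 × 0.53 = 0.013356 m
710 × 0.3 × 2.1×10⁻⁴ = 0.04473 m
Δh = 0.013356 + 0.04473 = 0.058086 m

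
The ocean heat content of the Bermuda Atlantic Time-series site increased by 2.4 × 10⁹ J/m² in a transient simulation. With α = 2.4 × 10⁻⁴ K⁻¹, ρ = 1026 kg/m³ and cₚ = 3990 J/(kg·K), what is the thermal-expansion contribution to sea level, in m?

Δh = αQ/(ρcₚ) = 2.4×10⁻⁴ × 2.4×10⁹ / (1026 × 3990) ≈ 0.14070 m

0.141 m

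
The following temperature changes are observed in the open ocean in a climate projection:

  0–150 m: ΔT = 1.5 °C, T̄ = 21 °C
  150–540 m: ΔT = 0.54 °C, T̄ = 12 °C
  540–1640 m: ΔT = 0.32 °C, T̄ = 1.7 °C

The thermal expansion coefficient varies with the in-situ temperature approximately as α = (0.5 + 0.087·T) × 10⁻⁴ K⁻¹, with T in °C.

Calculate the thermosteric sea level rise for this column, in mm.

Δh ≈ 110 mm

Layer 1: α = (0.5 + 0.087×21)×10⁻⁴ = 2.327×10⁻⁴ K⁻¹
Layer 2: α = (0.5 + 0.087×12)×10⁻⁴ = 1.544×10⁻⁴ K⁻¹
Layer 3: α = (0.5 + 0.087×1.7)×10⁻⁴ = 0.6479×10⁻⁴ K⁻¹
1.5 × 150 × 2.327×10⁻⁴ = 0.0523575 m
150–540 m: 1.544×10⁻⁴ × 0.54 × 390 = 0.03251664 m
Layer 3: 1100 × 0.6479×10⁻⁴ × 0.32 = 0.02280608 m
Δh = 0.0523575 + 0.03251664 + 0.02280608 = 0.10768022 m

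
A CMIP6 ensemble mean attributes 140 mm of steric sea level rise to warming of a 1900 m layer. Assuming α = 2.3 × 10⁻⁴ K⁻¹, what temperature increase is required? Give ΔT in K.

ΔT = Δh/(αH) = 0.14 / (2.3×10⁻⁴ × 1900) ≈ 0.3204 K

about 0.320 K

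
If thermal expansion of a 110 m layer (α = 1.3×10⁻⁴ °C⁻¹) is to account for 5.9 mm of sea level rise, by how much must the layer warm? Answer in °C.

ΔT = Δh/(αH) = 0.0059 / (1.3×10⁻⁴ × 110) ≈ 0.4126 °C

0.413 °C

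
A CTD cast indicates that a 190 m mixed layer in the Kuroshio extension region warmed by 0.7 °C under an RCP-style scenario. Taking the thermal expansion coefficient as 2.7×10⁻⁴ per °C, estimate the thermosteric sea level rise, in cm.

Δh = αΔT·H = 2.7×10⁻⁴ × 0.7 × 190 = 0.03591 m

3.59 cm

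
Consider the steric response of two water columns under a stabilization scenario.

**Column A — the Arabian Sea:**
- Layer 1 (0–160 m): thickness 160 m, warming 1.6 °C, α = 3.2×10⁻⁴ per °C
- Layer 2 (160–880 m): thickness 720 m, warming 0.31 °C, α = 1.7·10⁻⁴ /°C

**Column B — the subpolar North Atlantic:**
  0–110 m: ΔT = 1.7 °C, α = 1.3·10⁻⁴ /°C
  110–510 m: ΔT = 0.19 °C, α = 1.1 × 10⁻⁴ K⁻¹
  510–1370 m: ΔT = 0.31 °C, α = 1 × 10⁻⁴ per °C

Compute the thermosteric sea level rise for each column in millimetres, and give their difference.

Δh_A ≈ 120 mm, Δh_B ≈ 59 mm; difference ≈ 61 mm

A 0–160 m: 3.2×10⁻⁴ × 1.6 × 160 = 0.08192 m
A 160–880 m: 720 × 1.7×10⁻⁴ × 0.31 = 0.037944 m
A total: 0.119864 m
B 0–110 m: 1.7 × 110 × 1.3×10⁻⁴ = 0.02431 m
B 0.19 × 1.1×10⁻⁴ × 400 = 0.00836 m
B 510–1370 m: 860 × 0.31 × 1×10⁻⁴ = 0.02666 m
B total: 0.05933 m
Difference: 0.119864 − 0.05933 = 0.060534 m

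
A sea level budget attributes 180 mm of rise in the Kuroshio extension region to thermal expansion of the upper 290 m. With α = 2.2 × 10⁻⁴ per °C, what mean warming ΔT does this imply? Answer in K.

ΔT = Δh/(αH) = 0.18 / (2.2×10⁻⁴ × 290) ≈ 2.821 K

ΔT ≈ 2.82 K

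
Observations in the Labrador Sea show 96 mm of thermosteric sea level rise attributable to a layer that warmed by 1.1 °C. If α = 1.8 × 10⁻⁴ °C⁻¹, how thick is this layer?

H = Δh/(αΔT) = 0.096 / (1.8×10⁻⁴ × 1.1) ≈ 484.8 m

about 480 m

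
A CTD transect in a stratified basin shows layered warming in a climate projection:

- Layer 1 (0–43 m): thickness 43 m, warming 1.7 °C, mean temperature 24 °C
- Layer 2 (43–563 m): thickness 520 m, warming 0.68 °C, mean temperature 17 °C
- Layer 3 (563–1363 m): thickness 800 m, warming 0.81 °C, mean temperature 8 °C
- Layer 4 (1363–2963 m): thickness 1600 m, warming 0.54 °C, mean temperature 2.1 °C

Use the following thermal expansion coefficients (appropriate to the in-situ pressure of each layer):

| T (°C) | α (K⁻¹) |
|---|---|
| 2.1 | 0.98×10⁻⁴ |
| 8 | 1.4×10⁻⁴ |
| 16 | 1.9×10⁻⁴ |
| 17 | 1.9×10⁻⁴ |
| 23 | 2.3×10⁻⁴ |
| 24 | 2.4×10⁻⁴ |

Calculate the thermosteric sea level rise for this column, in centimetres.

Layer 1 at 24 °C → α = 2.4×10⁻⁴ K⁻¹
Layer 2 at 17 °C → α = 1.9×10⁻⁴ K⁻¹
Layer 3 at 8 °C → α = 1.4×10⁻⁴ K⁻¹
Layer 4 at 2.1 °C → α = 0.98×10⁻⁴ K⁻¹
2.4×10⁻⁴ × 43 × 1.7 = 0.017544 m
Layer 2: 520 × 0.68 × 1.9×10⁻⁴ = 0.067184 m
563–1363 m: 800 × 0.81 × 1.4×10⁻⁴ = 0.09072 m
1363–2963 m: 0.98×10⁻⁴ × 0.54 × 1600 = 0.084672 m
Δh = 0.017544 + 0.067184 + 0.09072 + 0.084672 = 0.26012 m ≈ 26.0 cm

Δh = 26.0 cm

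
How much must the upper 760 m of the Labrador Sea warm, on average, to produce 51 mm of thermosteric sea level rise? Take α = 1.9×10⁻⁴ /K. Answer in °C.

ΔT = Δh/(αH) = 0.051 / (1.9×10⁻⁴ × 760) ≈ 0.3532 °C

0.35 °C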